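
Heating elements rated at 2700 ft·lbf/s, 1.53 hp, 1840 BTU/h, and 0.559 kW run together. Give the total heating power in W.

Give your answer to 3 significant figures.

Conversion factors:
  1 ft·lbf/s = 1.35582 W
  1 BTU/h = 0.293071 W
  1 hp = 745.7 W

5900 W

2700 ft·lbf/s × 1.35582 = 3660.71 W
1.53 hp × 745.7 = 1140.92 W
1840 BTU/h × 0.293071 = 539.251 W
0.559 kW × 1000 = 559 W
Sum: 3660.71 + 1140.92 + 539.251 + 559 = 5899.88 W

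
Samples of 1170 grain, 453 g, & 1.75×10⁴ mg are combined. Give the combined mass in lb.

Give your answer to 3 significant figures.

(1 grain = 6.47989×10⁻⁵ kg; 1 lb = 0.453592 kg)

1.20 lb

1170 grain × 6.47989×10⁻⁵ → 0.0758147 kg
453 g × 0.001 → 0.453 kg
1.75×10⁴ mg × 10⁻⁶ → 0.0175 kg
Total: 0.0758147 + 0.453 + 0.0175 = 0.546315 kg
In lb: 0.546315 / 0.453592 = 1.20442 lb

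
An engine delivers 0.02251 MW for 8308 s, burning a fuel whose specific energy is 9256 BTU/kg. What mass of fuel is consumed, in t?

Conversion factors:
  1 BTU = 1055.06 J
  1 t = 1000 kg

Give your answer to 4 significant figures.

0.01915 t

0.02251 MW → 22510 W
E = P × t = 22510 × 8308 = 1.87013×10⁸ J
9256 BTU/kg → 9.76564×10⁶ J/kg
m = E / e_s = 1.87013×10⁸ / 9.76564×10⁶ = 19.1501 kg
In t: 19.1501 / 1000 = 0.0191501 t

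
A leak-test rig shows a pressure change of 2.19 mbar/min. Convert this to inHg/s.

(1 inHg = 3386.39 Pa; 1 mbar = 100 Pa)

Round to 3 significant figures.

2.19 mbar/min × 100 Pa/mbar ÷ 60 s/min = 3.65 Pa/s
3.65 Pa/s ÷ 3386.39 Pa/inHg = 0.00107784 inHg/s

0.00108 inHg/s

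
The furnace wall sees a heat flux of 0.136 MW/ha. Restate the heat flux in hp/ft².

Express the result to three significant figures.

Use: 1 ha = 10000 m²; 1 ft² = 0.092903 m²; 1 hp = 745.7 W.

0.00169 hp/ft²

0.136 MW/ha × 1000000 W/MW ÷ 10000 m²/ha = 13.6 W/m²
13.6 W/m² ÷ 745.7 W/hp × 0.092903 m²/ft² = 0.00169436 hp/ft²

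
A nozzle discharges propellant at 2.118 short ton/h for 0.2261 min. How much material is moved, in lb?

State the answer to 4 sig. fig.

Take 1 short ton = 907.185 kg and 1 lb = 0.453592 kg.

2.118 short ton/h → 0.533727 kg/s
0.2261 min → 13.566 s
m = ṁ × t = 0.533727 × 13.566 = 7.24054 kg
In lb: 7.24054 / 0.453592 = 15.9627 lb

15.96 lb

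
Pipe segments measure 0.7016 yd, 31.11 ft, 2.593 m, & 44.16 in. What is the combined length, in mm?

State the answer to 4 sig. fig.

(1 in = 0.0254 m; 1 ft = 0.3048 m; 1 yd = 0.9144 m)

0.7016 yd × 0.9144 = 0.641543 m
31.11 ft × 0.3048 = 9.48233 m
2.593 m (already m)
44.16 in × 0.0254 = 1.12166 m
Total: 0.641543 + 9.48233 + 2.593 + 1.12166 = 13.8385 m
In mm: 13.8385 / 0.001 = 13838.5 mm

1.384×10⁴ mm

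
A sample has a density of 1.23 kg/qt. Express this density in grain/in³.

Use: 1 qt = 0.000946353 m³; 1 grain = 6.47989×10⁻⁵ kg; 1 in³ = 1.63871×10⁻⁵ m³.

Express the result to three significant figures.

329 grain/in³

1.23 kg/qt ÷ 0.000946353 m³/qt = 1299.73 kg/m³
1299.73 kg/m³ ÷ 6.47989×10⁻⁵ kg/grain × 1.63871×10⁻⁵ m³/in³ = 328.691 grain/in³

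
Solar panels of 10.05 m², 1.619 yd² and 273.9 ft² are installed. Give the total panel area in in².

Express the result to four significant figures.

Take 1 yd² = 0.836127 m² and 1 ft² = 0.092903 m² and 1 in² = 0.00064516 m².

10.05 m² (already m²)
1.619 yd² × 0.836127 = 1.35369 m²
273.9 ft² × 0.092903 = 25.4461 m²
Total: 10.05 + 1.35369 + 25.4461 = 36.8498 m²
In in²: 36.8498 / 0.00064516 = 57117.3 in²

5.712×10⁴ in²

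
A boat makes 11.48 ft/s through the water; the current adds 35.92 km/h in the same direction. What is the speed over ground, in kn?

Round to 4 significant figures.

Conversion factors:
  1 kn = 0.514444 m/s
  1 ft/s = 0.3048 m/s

26.20 kn

11.48 ft/s × 0.3048 = 3.4991 m/s
35.92 km/h × (1/3.6) = 9.97778 m/s
Combined: 3.4991 + 9.97778 = 13.4769 m/s
In kn: 13.4769 / 0.514444 = 26.197 kn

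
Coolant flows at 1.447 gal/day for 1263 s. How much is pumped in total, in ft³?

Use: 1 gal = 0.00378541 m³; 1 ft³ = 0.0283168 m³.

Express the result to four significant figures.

1.447 gal/day → 6.33969×10⁻⁸ m³/s
V = Q × t = 6.33969×10⁻⁸ × 1263 = 8.00703×10⁻⁵ m³
In ft³: 8.00703×10⁻⁵ / 0.0283168 = 0.00282766 ft³

0.002828 ft³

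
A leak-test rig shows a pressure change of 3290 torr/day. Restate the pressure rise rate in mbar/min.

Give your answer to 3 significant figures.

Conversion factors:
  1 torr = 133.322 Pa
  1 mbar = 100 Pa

3290 torr/day × 133.322 Pa/torr ÷ 86400 s/day = 5.07673 Pa/s
5.07673 Pa/s ÷ 100 Pa/mbar × 60 s/min = 3.04604 mbar/min

3.05 mbar/min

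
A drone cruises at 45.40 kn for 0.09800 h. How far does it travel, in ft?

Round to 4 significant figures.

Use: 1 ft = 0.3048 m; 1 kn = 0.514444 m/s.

45.40 kn × 0.514444 = 23.3558 m/s
0.09800 h × 3600 = 352.8 s
d = v × t = 23.3558 m/s × 352.8 s = 8239.93 m
8239.93 m ÷ (0.3048 m/ft) = 27033.9 ft

2.703×10⁴ ft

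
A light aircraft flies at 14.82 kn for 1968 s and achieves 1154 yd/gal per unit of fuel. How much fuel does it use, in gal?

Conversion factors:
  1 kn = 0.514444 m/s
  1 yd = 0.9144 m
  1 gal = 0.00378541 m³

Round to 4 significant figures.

14.22 gal

14.82 kn → 7.62406 m/s
d = v × t = 7.62406 × 1968 = 15004.2 m
1154 yd/gal → 278759 m/m³
V = d / (distance per unit fuel) = 15004.2 / 278759 = 0.053825 m³
In gal: 0.053825 / 0.00378541 = 14.2191 gal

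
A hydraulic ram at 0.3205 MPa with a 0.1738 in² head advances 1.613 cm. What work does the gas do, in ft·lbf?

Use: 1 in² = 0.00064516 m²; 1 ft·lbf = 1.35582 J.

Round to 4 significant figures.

0.4275 ft·lbf

0.3205 MPa → 320500 Pa
0.1738 in² → 1.12129×10⁻⁴ m²
F = P × A = 320500 × 1.12129×10⁻⁴ = 35.9373 N
1.613 cm → 0.01613 m
W = F × d = 35.9373 × 0.01613 = 0.579669 J
In ft·lbf: 0.579669 / 1.35582 = 0.427541 ft·lbf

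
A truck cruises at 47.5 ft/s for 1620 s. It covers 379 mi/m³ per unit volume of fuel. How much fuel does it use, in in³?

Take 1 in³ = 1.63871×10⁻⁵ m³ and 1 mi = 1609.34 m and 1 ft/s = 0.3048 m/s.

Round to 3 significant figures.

47.5 ft/s → 14.478 m/s
d = v × t = 14.478 × 1620 = 23454.4 m
379 mi/m³ → 609940 m/m³
V = d / (distance per unit fuel) = 23454.4 / 609940 = 0.0384536 m³
In in³: 0.0384536 / 1.63871×10⁻⁵ = 2346.58 in³

2350 in³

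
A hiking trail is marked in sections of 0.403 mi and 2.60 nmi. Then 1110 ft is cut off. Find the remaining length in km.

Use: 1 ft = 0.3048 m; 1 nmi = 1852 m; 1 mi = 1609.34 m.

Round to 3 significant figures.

0.403 mi × 1609.34 = 648.564 m
2.60 nmi × 1852 = 4815.2 m
1110 ft × 0.3048 = 338.328 m
Sum: 648.564 + 4815.2 − 338.328 = 5125.44 m
In km: 5125.44 / 1000 = 5.12544 km

5.13 km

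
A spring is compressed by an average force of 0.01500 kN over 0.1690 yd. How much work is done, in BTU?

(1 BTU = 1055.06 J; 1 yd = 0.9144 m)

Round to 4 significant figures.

0.01500 kN × 1000 → 15 N
0.1690 yd × 0.9144 → 0.154534 m
W = F × d = 15 N × 0.154534 m = 2.31801 J
2.31801 J ÷ (1055.06 J/BTU) = 0.00219704 BTU

0.002197 BTU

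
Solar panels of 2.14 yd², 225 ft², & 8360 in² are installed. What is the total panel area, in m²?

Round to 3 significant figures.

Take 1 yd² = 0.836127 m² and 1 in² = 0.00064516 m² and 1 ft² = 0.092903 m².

2.14 yd² × 0.836127 → 1.78931 m²
225 ft² × 0.092903 → 20.9032 m²
8360 in² × 0.00064516 → 5.39354 m²
Sum: 1.78931 + 20.9032 + 5.39354 = 28.086 m²

28.1 m²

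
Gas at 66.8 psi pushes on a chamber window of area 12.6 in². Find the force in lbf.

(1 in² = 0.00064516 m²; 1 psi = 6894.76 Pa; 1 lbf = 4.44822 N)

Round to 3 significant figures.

66.8 psi × 6894.76 = 460570 Pa
12.6 in² × 0.00064516 = 0.00812902 m²
F = P × A = 460570 Pa × 0.00812902 m² = 3743.98 N
3743.98 N ÷ (4.44822 N/lbf) = 841.68 lbf

842 lbf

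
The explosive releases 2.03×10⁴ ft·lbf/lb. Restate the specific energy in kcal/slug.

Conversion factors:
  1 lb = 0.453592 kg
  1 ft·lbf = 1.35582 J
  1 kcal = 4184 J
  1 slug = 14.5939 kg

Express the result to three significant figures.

212 kcal/slug

2.03×10⁴ ft·lbf/lb × 1.35582 J/ft·lbf ÷ 0.453592 kg/lb = 60678.2 J/kg
60678.2 J/kg ÷ 4184 J/kcal × 14.5939 kg/slug = 211.647 kcal/slug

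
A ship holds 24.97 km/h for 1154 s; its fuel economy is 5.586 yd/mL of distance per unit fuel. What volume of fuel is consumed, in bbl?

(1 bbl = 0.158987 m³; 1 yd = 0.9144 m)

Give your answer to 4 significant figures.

24.97 km/h → 6.93611 m/s
d = v × t = 6.93611 × 1154 = 8004.27 m
5.586 yd/mL → 5.10784×10⁶ m/m³
V = d / (distance per unit fuel) = 8004.27 / 5.10784×10⁶ = 0.00156706 m³
In bbl: 0.00156706 / 0.158987 = 0.00985653 bbl

0.009857 bbl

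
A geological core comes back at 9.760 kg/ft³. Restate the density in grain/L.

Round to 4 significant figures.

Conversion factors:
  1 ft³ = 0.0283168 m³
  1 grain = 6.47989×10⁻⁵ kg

9.760 kg/ft³ ÷ 0.0283168 m³/ft³ = 344.672 kg/m³
344.672 kg/m³ ÷ 6.47989×10⁻⁵ kg/grain × 0.001 m³/L = 5319.1 grain/L

5319 grain/L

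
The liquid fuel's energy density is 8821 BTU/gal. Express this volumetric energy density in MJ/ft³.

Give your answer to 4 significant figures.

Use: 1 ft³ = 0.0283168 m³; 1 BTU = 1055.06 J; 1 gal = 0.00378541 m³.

8821 BTU/gal × 1055.06 J/BTU ÷ 0.00378541 m³/gal = 2.45857×10⁹ J/m³
2.45857×10⁹ J/m³ ÷ 1000000 J/MJ × 0.0283168 m³/ft³ = 69.6188 MJ/ft³

69.62 MJ/ft³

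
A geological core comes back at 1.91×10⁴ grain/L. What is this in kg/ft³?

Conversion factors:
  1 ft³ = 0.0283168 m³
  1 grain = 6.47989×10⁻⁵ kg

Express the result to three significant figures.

35.0 kg/ft³

1.91×10⁴ grain/L × 6.47989×10⁻⁵ kg/grain ÷ 0.001 m³/L = 1237.66 kg/m³
1237.66 kg/m³ × 0.0283168 m³/ft³ = 35.0466 kg/ft³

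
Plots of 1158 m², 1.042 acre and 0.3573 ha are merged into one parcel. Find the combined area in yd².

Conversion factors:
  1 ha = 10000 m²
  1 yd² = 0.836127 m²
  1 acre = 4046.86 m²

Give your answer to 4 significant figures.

1.070×10⁴ yd²

1158 m² (already m²)
1.042 acre × 4046.86 = 4216.83 m²
0.3573 ha × 10000 = 3573 m²
Total: 1158 + 4216.83 + 3573 = 8947.83 m²
In yd²: 8947.83 / 0.836127 = 10701.5 yd²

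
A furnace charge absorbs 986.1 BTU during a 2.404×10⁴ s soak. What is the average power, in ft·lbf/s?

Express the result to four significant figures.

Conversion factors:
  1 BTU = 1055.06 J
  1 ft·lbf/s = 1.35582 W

986.1 BTU × 1055.06 → 1.04039×10⁶ J
P = E / t = 1.04039×10⁶ J / 24040 s = 43.2775 W
43.2775 W ÷ (1.35582 W/ft·lbf/s) = 31.9198 ft·lbf/s

31.92 ft·lbf/s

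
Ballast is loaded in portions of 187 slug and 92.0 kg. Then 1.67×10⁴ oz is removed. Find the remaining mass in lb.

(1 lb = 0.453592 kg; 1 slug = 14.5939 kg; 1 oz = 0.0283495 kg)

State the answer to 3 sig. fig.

5180 lb

187 slug × 14.5939 = 2729.06 kg
92.0 kg (already kg)
1.67×10⁴ oz × 0.0283495 = 473.437 kg
Result: 2729.06 + 92 − 473.437 = 2347.62 kg
In lb: 2347.62 / 0.453592 = 5175.62 lb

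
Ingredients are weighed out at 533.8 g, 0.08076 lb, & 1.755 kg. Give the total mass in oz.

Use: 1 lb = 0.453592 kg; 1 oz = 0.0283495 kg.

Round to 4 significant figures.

82.03 oz

533.8 g × 0.001 = 0.5338 kg
0.08076 lb × 0.453592 = 0.0366321 kg
1.755 kg (already kg)
Combined: 0.5338 + 0.0366321 + 1.755 = 2.32543 kg
In oz: 2.32543 / 0.0283495 = 82.0272 oz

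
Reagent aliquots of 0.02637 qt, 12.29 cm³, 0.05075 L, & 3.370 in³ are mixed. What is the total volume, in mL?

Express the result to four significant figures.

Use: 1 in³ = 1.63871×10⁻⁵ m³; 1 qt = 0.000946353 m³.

143.2 mL

0.02637 qt × 0.000946353 = 2.49553×10⁻⁵ m³
12.29 cm³ × 10⁻⁶ = 1.229×10⁻⁵ m³
0.05075 L × 0.001 = 5.075×10⁻⁵ m³
3.370 in³ × 1.63871×10⁻⁵ = 5.52245×10⁻⁵ m³
Total: 2.49553×10⁻⁵ + 1.229×10⁻⁵ + 5.075×10⁻⁵ + 5.52245×10⁻⁵ = 1.4322×10⁻⁴ m³
In mL: 1.4322×10⁻⁴ / 10⁻⁶ = 143.22 mL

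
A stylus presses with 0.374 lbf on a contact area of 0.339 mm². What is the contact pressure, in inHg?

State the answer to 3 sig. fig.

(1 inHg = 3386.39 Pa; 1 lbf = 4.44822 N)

0.374 lbf × 4.44822 = 1.66363 N
0.339 mm² × 10⁻⁶ = 3.39×10⁻⁷ m²
P = F / A = 1.66363 N / 3.39×10⁻⁷ m² = 4.90746×10⁶ Pa
4.90746×10⁶ Pa ÷ (3386.39 Pa/inHg) = 1449.17 inHg

1450 inHg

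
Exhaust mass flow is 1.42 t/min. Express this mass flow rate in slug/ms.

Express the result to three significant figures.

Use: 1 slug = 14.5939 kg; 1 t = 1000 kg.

1.42 t/min × 1000 kg/t ÷ 60 s/min = 23.6667 kg/s
23.6667 kg/s ÷ 14.5939 kg/slug × 0.001 s/ms = 0.00162168 slug/ms

0.00162 slug/ms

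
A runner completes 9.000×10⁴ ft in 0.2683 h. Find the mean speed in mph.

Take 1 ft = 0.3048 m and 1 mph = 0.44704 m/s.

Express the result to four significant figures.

9.000×10⁴ ft × 0.3048 = 27432 m
0.2683 h × 3600 = 965.88 s
v = d / t = 27432 m / 965.88 s = 28.401 m/s
28.401 m/s ÷ (0.44704 m/s/mph) = 63.5312 mph

63.53 mph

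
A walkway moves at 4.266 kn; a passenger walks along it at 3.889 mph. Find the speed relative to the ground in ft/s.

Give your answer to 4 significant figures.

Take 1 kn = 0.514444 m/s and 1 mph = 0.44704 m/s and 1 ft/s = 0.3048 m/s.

4.266 kn × 0.514444 → 2.19462 m/s
3.889 mph × 0.44704 → 1.73854 m/s
Combined: 2.19462 + 1.73854 = 3.93316 m/s
In ft/s: 3.93316 / 0.3048 = 12.9041 ft/s

12.90 ft/s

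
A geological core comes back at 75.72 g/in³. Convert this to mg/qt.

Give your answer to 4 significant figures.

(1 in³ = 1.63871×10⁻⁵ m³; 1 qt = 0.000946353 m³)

75.72 g/in³ × 0.001 kg/g ÷ 1.63871×10⁻⁵ m³/in³ = 4620.71 kg/m³
4620.71 kg/m³ ÷ 10⁻⁶ kg/mg × 0.000946353 m³/qt = 4.37282×10⁶ mg/qt

4.373×10⁶ mg/qt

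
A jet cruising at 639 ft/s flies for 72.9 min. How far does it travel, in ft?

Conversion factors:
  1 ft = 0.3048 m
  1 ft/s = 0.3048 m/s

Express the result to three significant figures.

639 ft/s × 0.3048 → 194.767 m/s
72.9 min × 60 → 4374 s
d = v × t = 194.767 m/s × 4374 s = 851911 m
851911 m ÷ (0.3048 m/ft) = 2.79498×10⁶ ft

2.79×10⁶ ft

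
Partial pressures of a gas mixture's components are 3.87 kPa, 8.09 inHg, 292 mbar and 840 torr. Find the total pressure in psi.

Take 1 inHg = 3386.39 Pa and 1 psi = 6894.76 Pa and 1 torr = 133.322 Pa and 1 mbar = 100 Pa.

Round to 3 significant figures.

3.87 kPa × 1000 → 3870 Pa
8.09 inHg × 3386.39 → 27395.9 Pa
292 mbar × 100 → 29200 Pa
840 torr × 133.322 → 111990 Pa
Total: 3870 + 27395.9 + 29200 + 111990 = 172456 Pa
In psi: 172456 / 6894.76 = 25.0126 psi

25.0 psi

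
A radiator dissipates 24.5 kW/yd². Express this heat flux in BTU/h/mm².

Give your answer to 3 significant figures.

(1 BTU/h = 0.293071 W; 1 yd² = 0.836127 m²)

0.100 BTU/h/mm²

24.5 kW/yd² × 1000 W/kW ÷ 0.836127 m²/yd² = 29301.8 W/m²
29301.8 W/m² ÷ 0.293071 W/BTU/h × 10⁻⁶ m²/mm² = 0.0999819 BTU/h/mm²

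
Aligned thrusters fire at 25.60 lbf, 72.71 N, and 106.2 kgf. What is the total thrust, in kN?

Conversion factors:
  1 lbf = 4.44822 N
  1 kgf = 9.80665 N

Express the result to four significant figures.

25.60 lbf × 4.44822 → 113.874 N
72.71 N (already N)
106.2 kgf × 9.80665 → 1041.47 N
Total: 113.874 + 72.71 + 1041.47 = 1228.05 N
In kN: 1228.05 / 1000 = 1.22805 kN

1.228 kN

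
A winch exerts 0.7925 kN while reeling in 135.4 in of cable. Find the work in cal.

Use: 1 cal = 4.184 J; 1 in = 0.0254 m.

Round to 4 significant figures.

0.7925 kN × 1000 → 792.5 N
135.4 in × 0.0254 → 3.43916 m
W = F × d = 792.5 N × 3.43916 m = 2725.53 J
2725.53 J ÷ (4.184 J/cal) = 651.417 cal

651.4 cal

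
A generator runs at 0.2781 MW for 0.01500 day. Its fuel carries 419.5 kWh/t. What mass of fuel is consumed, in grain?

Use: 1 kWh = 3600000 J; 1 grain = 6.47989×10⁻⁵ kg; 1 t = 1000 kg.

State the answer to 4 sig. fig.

0.2781 MW → 278100 W
0.01500 day → 1296 s
E = P × t = 278100 × 1296 = 3.60418×10⁸ J
419.5 kWh/t → 1.5102×10⁶ J/kg
m = E / e_s = 3.60418×10⁸ / 1.5102×10⁶ = 238.656 kg
In grain: 238.656 / 6.47989×10⁻⁵ = 3.68303×10⁶ grain

3.683×10⁶ grain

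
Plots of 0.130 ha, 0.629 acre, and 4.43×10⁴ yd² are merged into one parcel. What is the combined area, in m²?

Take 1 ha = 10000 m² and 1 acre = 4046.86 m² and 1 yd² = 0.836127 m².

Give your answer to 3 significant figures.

4.09×10⁴ m²

0.130 ha × 10000 = 1300 m²
0.629 acre × 4046.86 = 2545.47 m²
4.43×10⁴ yd² × 0.836127 = 37040.4 m²
Total: 1300 + 2545.47 + 37040.4 = 40885.9 m²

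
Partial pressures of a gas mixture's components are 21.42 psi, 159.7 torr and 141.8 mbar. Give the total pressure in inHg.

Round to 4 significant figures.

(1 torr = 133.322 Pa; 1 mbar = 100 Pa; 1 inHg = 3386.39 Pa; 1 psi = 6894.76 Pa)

21.42 psi × 6894.76 = 147686 Pa
159.7 torr × 133.322 = 21291.5 Pa
141.8 mbar × 100 = 14180 Pa
Sum: 147686 + 21291.5 + 14180 = 183158 Pa
In inHg: 183158 / 3386.39 = 54.0865 inHg

54.09 inHg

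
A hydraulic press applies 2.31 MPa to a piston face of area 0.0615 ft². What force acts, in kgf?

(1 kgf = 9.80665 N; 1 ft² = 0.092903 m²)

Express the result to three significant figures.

1350 kgf

2.31 MPa × 1000000 → 2.31×10⁶ Pa
0.0615 ft² × 0.092903 → 0.00571353 m²
F = P × A = 2.31×10⁶ Pa × 0.00571353 m² = 13198.3 N
13198.3 N ÷ (9.80665 N/kgf) = 1345.85 kgf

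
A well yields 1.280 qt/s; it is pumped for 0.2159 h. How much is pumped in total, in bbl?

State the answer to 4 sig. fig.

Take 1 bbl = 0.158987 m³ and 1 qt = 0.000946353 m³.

1.280 qt/s → 0.00121133 m³/s
0.2159 h → 777.24 s
V = Q × t = 0.00121133 × 777.24 = 0.941494 m³
In bbl: 0.941494 / 0.158987 = 5.92183 bbl

5.922 bbl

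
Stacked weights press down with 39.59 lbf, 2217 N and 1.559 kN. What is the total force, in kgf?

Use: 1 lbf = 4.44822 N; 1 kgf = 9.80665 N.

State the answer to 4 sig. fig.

403.0 kgf

39.59 lbf × 4.44822 = 176.105 N
2217 N (already N)
1.559 kN × 1000 = 1559 N
Total: 176.105 + 2217 + 1559 = 3952.1 N
In kgf: 3952.1 / 9.80665 = 403.002 kgf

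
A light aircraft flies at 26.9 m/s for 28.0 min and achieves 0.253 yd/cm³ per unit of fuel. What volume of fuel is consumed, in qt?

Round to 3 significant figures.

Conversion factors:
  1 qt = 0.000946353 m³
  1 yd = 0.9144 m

206 qt

28.0 min → 1680 s
d = v × t = 26.9 × 1680 = 45192 m
0.253 yd/cm³ → 231343 m/m³
V = d / (distance per unit fuel) = 45192 / 231343 = 0.195346 m³
In qt: 0.195346 / 0.000946353 = 206.42 qt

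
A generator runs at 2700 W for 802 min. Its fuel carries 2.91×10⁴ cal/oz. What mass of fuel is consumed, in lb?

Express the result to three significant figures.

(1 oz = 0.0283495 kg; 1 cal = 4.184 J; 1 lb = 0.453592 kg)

802 min → 48120 s
E = P × t = 2700 × 48120 = 1.29924×10⁸ J
2.91×10⁴ cal/oz → 4.29476×10⁶ J/kg
m = E / e_s = 1.29924×10⁸ / 4.29476×10⁶ = 30.2517 kg
In lb: 30.2517 / 0.453592 = 66.6936 lb

66.7 lb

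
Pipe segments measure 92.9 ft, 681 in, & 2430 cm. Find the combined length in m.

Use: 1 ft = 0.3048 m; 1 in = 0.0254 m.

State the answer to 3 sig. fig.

92.9 ft × 0.3048 = 28.3159 m
681 in × 0.0254 = 17.2974 m
2430 cm × 0.01 = 24.3 m
Sum: 28.3159 + 17.2974 + 24.3 = 69.9133 m

69.9 m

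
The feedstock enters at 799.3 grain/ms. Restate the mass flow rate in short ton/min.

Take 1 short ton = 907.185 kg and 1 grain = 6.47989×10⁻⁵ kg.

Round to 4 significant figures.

799.3 grain/ms × 6.47989×10⁻⁵ kg/grain ÷ 0.001 s/ms = 51.7938 kg/s
51.7938 kg/s ÷ 907.185 kg/short ton × 60 s/min = 3.42557 short ton/min

3.426 short ton/min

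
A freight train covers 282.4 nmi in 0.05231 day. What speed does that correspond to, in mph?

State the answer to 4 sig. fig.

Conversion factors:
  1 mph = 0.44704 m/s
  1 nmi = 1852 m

282.4 nmi × 1852 = 523005 m
0.05231 day × 86400 = 4519.58 s
v = d / t = 523005 m / 4519.58 s = 115.72 m/s
115.72 m/s ÷ (0.44704 m/s/mph) = 258.858 mph

258.9 mph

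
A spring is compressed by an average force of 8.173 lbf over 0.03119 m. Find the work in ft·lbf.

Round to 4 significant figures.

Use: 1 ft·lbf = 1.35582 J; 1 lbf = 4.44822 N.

0.8363 ft·lbf

8.173 lbf × 4.44822 → 36.3553 N
W = F × d = 36.3553 N × 0.03119 m = 1.13392 J
1.13392 J ÷ (1.35582 J/ft·lbf) = 0.836335 ft·lbf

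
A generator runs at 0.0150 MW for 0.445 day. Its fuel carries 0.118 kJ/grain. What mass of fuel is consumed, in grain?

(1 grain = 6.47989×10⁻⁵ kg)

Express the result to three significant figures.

0.0150 MW → 15000 W
0.445 day → 38448 s
E = P × t = 15000 × 38448 = 5.7672×10⁸ J
0.118 kJ/grain → 1.82102×10⁶ J/kg
m = E / e_s = 5.7672×10⁸ / 1.82102×10⁶ = 316.702 kg
In grain: 316.702 / 6.47989×10⁻⁵ = 4.88746×10⁶ grain

4.89×10⁶ grain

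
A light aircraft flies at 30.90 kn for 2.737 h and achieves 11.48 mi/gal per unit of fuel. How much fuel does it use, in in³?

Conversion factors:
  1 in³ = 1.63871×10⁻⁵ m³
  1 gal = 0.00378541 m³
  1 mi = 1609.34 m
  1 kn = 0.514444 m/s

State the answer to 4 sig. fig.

1958 in³

30.90 kn → 15.8963 m/s
2.737 h → 9853.2 s
d = v × t = 15.8963 × 9853.2 = 156629 m
11.48 mi/gal → 4.88064×10⁶ m/m³
V = d / (distance per unit fuel) = 156629 / 4.88064×10⁶ = 0.0320919 m³
In in³: 0.0320919 / 1.63871×10⁻⁵ = 1958.36 in³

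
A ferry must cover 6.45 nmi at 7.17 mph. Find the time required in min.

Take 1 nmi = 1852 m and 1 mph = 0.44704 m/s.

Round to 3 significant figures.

62.1 min

6.45 nmi × 1852 = 11945.4 m
7.17 mph × 0.44704 = 3.20528 m/s
t = d / v = 11945.4 m / 3.20528 m/s = 3726.79 s
3726.79 s ÷ (60 s/min) = 62.1132 min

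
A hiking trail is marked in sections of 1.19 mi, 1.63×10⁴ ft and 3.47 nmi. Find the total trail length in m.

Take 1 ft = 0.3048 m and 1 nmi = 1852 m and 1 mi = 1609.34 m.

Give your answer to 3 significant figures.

1.33×10⁴ m

1.19 mi × 1609.34 = 1915.11 m
1.63×10⁴ ft × 0.3048 = 4968.24 m
3.47 nmi × 1852 = 6426.44 m
Combined: 1915.11 + 4968.24 + 6426.44 = 13309.8 m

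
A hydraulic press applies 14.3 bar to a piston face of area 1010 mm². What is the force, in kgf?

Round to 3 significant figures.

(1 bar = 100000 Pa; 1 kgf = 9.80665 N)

14.3 bar × 100000 → 1.43×10⁶ Pa
1010 mm² × 10⁻⁶ → 0.00101 m²
F = P × A = 1.43×10⁶ Pa × 0.00101 m² = 1444.3 N
1444.3 N ÷ (9.80665 N/kgf) = 147.278 kgf

147 kgf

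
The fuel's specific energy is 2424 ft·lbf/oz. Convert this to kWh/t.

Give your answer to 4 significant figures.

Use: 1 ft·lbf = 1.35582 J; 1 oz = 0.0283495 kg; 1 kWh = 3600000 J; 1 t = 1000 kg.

32.20 kWh/t

2424 ft·lbf/oz × 1.35582 J/ft·lbf ÷ 0.0283495 kg/oz = 115928 J/kg
115928 J/kg ÷ 3600000 J/kWh × 1000 kg/t = 32.2022 kWh/t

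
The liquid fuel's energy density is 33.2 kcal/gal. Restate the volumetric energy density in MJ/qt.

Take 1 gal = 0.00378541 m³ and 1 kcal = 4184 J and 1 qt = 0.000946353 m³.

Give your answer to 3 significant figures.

33.2 kcal/gal × 4184 J/kcal ÷ 0.00378541 m³/gal = 3.66958×10⁷ J/m³
3.66958×10⁷ J/m³ ÷ 1000000 J/MJ × 0.000946353 m³/qt = 0.0347272 MJ/qt

0.0347 MJ/qt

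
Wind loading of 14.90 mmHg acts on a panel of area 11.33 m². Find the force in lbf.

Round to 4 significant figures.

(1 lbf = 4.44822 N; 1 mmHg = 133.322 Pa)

5060 lbf

14.90 mmHg × 133.322 = 1986.5 Pa
F = P × A = 1986.5 Pa × 11.33 m² = 22507 N
22507 N ÷ (4.44822 N/lbf) = 5059.78 lbf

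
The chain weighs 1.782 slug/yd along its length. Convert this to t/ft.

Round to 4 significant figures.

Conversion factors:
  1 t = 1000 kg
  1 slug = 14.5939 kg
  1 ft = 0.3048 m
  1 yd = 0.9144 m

1.782 slug/yd × 14.5939 kg/slug ÷ 0.9144 m/yd = 28.4409 kg/m
28.4409 kg/m ÷ 1000 kg/t × 0.3048 m/ft = 0.00866879 t/ft

0.008669 t/ft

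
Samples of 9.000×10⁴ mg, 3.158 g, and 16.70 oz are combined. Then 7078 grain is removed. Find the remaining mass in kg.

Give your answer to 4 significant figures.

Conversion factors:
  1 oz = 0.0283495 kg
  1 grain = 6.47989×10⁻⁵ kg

0.1079 kg

9.000×10⁴ mg × 10⁻⁶ = 0.09 kg
3.158 g × 0.001 = 0.003158 kg
16.70 oz × 0.0283495 = 0.473437 kg
7078 grain × 6.47989×10⁻⁵ = 0.458647 kg
Sum: 0.09 + 0.003158 + 0.473437 − 0.458647 = 0.107948 kg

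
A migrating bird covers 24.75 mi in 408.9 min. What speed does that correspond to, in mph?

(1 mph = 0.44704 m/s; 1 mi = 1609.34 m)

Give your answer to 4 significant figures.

3.632 mph

24.75 mi × 1609.34 → 39831.2 m
408.9 min × 60 → 24534 s
v = d / t = 39831.2 m / 24534 s = 1.62351 m/s
1.62351 m/s ÷ (0.44704 m/s/mph) = 3.63169 mph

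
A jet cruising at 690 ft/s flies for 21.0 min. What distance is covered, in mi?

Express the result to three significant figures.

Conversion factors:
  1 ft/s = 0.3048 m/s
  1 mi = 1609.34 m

690 ft/s × 0.3048 = 210.312 m/s
21.0 min × 60 = 1260 s
d = v × t = 210.312 m/s × 1260 s = 264993 m
264993 m ÷ (1609.34 m/mi) = 164.659 mi

165 mi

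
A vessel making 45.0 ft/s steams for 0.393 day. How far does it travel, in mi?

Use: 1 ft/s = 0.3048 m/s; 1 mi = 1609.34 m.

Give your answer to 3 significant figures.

289 mi

45.0 ft/s × 0.3048 = 13.716 m/s
0.393 day × 86400 = 33955.2 s
d = v × t = 13.716 m/s × 33955.2 s = 465730 m
465730 m ÷ (1609.34 m/mi) = 289.392 mi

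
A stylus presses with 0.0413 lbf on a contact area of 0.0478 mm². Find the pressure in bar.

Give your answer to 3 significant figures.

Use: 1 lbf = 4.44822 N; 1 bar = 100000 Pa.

0.0413 lbf × 4.44822 = 0.183711 N
0.0478 mm² × 10⁻⁶ = 4.78×10⁻⁸ m²
P = F / A = 0.183711 N / 4.78×10⁻⁸ m² = 3.84333×10⁶ Pa
3.84333×10⁶ Pa ÷ (100000 Pa/bar) = 38.4333 bar

38.4 bar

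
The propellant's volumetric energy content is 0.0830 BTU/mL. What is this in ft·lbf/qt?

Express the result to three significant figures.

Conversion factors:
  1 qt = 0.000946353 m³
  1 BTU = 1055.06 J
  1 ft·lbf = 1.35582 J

6.11×10⁴ ft·lbf/qt

0.0830 BTU/mL × 1055.06 J/BTU ÷ 10⁻⁶ m³/mL = 8.757×10⁷ J/m³
8.757×10⁷ J/m³ ÷ 1.35582 J/ft·lbf × 0.000946353 m³/qt = 61123.3 ft·lbf/qt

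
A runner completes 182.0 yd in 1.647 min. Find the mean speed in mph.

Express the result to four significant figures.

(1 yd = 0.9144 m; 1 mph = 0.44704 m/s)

182.0 yd × 0.9144 → 166.421 m
1.647 min × 60 → 98.82 s
v = d / t = 166.421 m / 98.82 s = 1.68408 m/s
1.68408 m/s ÷ (0.44704 m/s/mph) = 3.76718 mph

3.767 mph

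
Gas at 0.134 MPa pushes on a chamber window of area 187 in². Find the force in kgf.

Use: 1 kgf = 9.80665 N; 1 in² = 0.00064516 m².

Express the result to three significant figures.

0.134 MPa × 1000000 = 134000 Pa
187 in² × 0.00064516 = 0.120645 m²
F = P × A = 134000 Pa × 0.120645 m² = 16166.4 N
16166.4 N ÷ (9.80665 N/kgf) = 1648.51 kgf

1650 kgf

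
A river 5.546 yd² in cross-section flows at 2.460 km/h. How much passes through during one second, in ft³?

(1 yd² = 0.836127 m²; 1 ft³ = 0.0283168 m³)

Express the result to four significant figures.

2.460 km/h × (1/3.6) = 0.683333 m/s
5.546 yd² × 0.836127 = 4.63716 m²
V = v × A × t = 0.683333 m/s × 4.63716 m² × 1 s = 3.16872 m³
3.16872 m³ ÷ (0.0283168 m³/ft³) = 111.902 ft³

111.9 ft³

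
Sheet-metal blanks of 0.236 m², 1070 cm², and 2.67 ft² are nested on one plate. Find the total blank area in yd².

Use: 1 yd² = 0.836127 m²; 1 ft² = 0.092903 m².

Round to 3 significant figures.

0.707 yd²

0.236 m² (already m²)
1070 cm² × 0.0001 → 0.107 m²
2.67 ft² × 0.092903 → 0.248051 m²
Combined: 0.236 + 0.107 + 0.248051 = 0.591051 m²
In yd²: 0.591051 / 0.836127 = 0.706891 yd²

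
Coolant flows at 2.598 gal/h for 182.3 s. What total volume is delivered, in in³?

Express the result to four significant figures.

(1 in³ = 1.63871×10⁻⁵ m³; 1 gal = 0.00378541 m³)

30.39 in³

2.598 gal/h → 2.7318×10⁻⁶ m³/s
V = Q × t = 2.7318×10⁻⁶ × 182.3 = 4.98007×10⁻⁴ m³
In in³: 4.98007×10⁻⁴ / 1.63871×10⁻⁵ = 30.3902 in³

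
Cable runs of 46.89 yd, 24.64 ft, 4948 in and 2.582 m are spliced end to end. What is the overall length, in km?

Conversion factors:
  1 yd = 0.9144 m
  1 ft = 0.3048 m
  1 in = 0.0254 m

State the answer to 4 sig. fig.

0.1786 km

46.89 yd × 0.9144 → 42.8762 m
24.64 ft × 0.3048 → 7.51027 m
4948 in × 0.0254 → 125.679 m
2.582 m (already m)
Total: 42.8762 + 7.51027 + 125.679 + 2.582 = 178.647 m
In km: 178.647 / 1000 = 0.178647 km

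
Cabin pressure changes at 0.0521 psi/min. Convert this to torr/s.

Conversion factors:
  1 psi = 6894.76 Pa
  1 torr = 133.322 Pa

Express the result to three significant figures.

0.0449 torr/s

0.0521 psi/min × 6894.76 Pa/psi ÷ 60 s/min = 5.98695 Pa/s
5.98695 Pa/s ÷ 133.322 Pa/torr = 0.0449059 torr/s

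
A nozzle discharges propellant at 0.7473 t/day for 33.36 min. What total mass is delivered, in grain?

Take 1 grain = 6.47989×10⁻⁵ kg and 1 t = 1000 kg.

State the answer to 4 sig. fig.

0.7473 t/day → 0.00864931 kg/s
33.36 min → 2001.6 s
m = ṁ × t = 0.00864931 × 2001.6 = 17.3125 kg
In grain: 17.3125 / 6.47989×10⁻⁵ = 267173 grain

2.672×10⁵ grain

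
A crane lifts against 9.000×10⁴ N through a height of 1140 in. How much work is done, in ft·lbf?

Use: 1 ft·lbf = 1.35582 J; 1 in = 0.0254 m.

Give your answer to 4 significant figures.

1140 in × 0.0254 = 28.956 m
W = F × d = 90000 N × 28.956 m = 2.60604×10⁶ J
2.60604×10⁶ J ÷ (1.35582 J/ft·lbf) = 1.92211×10⁶ ft·lbf

1.922×10⁶ ft·lbf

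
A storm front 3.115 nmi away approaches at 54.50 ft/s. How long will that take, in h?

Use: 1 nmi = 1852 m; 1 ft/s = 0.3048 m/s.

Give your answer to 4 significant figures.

0.09647 h

3.115 nmi × 1852 → 5768.98 m
54.50 ft/s × 0.3048 → 16.6116 m/s
t = d / v = 5768.98 m / 16.6116 m/s = 347.286 s
347.286 s ÷ (3600 s/h) = 0.0964683 h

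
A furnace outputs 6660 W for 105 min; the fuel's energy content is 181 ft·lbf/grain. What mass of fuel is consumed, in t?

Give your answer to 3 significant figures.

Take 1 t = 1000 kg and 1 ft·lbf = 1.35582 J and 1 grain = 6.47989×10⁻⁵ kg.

0.0111 t

105 min → 6300 s
E = P × t = 6660 × 6300 = 4.1958×10⁷ J
181 ft·lbf/grain → 3.78715×10⁶ J/kg
m = E / e_s = 4.1958×10⁷ / 3.78715×10⁶ = 11.079 kg
In t: 11.079 / 1000 = 0.011079 t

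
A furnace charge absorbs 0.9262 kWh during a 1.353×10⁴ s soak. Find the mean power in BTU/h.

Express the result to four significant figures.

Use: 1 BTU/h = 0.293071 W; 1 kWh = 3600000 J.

0.9262 kWh × 3600000 = 3.33432×10⁶ J
P = E / t = 3.33432×10⁶ J / 13530 s = 246.439 W
246.439 W ÷ (0.293071 W/BTU/h) = 840.885 BTU/h

840.9 BTU/h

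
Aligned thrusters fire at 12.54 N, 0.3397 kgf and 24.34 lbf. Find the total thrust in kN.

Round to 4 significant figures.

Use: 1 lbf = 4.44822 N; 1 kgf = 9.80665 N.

12.54 N (already N)
0.3397 kgf × 9.80665 = 3.33132 N
24.34 lbf × 4.44822 = 108.27 N
Total: 12.54 + 3.33132 + 108.27 = 124.141 N
In kN: 124.141 / 1000 = 0.124141 kN

0.1241 kN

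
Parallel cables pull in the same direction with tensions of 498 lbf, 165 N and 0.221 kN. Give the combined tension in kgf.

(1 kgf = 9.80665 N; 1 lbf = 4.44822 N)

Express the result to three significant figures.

265 kgf

498 lbf × 4.44822 → 2215.21 N
165 N (already N)
0.221 kN × 1000 → 221 N
Total: 2215.21 + 165 + 221 = 2601.21 N
In kgf: 2601.21 / 9.80665 = 265.25 kgf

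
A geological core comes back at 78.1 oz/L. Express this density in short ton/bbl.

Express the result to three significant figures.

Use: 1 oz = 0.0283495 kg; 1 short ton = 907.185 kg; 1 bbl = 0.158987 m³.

78.1 oz/L × 0.0283495 kg/oz ÷ 0.001 m³/L = 2214.1 kg/m³
2214.1 kg/m³ ÷ 907.185 kg/short ton × 0.158987 m³/bbl = 0.388028 short ton/bbl

0.388 short ton/bbl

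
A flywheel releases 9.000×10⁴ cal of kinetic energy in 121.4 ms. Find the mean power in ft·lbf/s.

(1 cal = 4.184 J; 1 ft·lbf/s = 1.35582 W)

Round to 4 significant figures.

2.288×10⁶ ft·lbf/s

9.000×10⁴ cal × 4.184 → 376560 J
121.4 ms × 0.001 → 0.1214 s
P = E / t = 376560 J / 0.1214 s = 3.10181×10⁶ W
3.10181×10⁶ W ÷ (1.35582 W/ft·lbf/s) = 2.28777×10⁶ ft·lbf/s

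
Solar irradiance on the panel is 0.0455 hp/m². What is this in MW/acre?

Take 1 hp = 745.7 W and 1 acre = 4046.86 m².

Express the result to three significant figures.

0.137 MW/acre

0.0455 hp/m² × 745.7 W/hp = 33.9294 W/m²
33.9294 W/m² ÷ 1000000 W/MW × 4046.86 m²/acre = 0.137308 MW/acre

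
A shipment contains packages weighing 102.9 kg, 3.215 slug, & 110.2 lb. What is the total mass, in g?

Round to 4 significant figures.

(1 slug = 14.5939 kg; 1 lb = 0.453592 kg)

1.998×10⁵ g

102.9 kg (already kg)
3.215 slug × 14.5939 → 46.9194 kg
110.2 lb × 0.453592 → 49.9858 kg
Sum: 102.9 + 46.9194 + 49.9858 = 199.805 kg
In g: 199.805 / 0.001 = 199805 g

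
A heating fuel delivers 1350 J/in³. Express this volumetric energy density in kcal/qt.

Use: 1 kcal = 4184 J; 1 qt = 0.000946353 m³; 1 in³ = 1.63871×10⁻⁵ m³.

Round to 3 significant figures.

1350 J/in³ ÷ 1.63871×10⁻⁵ m³/in³ = 8.23819×10⁷ J/m³
8.23819×10⁷ J/m³ ÷ 4184 J/kcal × 0.000946353 m³/qt = 18.6335 kcal/qt

18.6 kcal/qt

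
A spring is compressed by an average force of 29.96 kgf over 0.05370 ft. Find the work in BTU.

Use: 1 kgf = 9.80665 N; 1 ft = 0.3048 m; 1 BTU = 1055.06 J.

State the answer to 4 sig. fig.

0.004558 BTU

29.96 kgf × 9.80665 = 293.807 N
0.05370 ft × 0.3048 = 0.0163678 m
W = F × d = 293.807 N × 0.0163678 m = 4.80897 J
4.80897 J ÷ (1055.06 J/BTU) = 0.00455801 BTU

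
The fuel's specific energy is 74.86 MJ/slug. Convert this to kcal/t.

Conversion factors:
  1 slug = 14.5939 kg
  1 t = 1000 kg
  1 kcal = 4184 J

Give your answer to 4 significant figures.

1.226×10⁶ kcal/t

74.86 MJ/slug × 1000000 J/MJ ÷ 14.5939 kg/slug = 5.12954×10⁶ J/kg
5.12954×10⁶ J/kg ÷ 4184 J/kcal × 1000 kg/t = 1.22599×10⁶ kcal/t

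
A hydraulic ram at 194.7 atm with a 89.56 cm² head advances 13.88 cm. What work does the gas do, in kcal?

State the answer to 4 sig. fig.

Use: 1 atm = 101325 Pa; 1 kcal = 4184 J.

194.7 atm → 1.9728×10⁷ Pa
89.56 cm² → 0.008956 m²
F = P × A = 1.9728×10⁷ × 0.008956 = 176684 N
13.88 cm → 0.1388 m
W = F × d = 176684 × 0.1388 = 24523.7 J
In kcal: 24523.7 / 4184 = 5.8613 kcal

5.861 kcal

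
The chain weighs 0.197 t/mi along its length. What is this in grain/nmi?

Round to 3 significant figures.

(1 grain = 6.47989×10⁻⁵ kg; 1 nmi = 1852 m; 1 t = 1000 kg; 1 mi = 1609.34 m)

3.50×10⁶ grain/nmi

0.197 t/mi × 1000 kg/t ÷ 1609.34 m/mi = 0.12241 kg/m
0.12241 kg/m ÷ 6.47989×10⁻⁵ kg/grain × 1852 m/nmi = 3.49857×10⁶ grain/nmi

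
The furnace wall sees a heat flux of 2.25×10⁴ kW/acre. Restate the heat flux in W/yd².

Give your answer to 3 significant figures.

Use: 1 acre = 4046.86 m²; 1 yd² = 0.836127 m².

4650 W/yd²

2.25×10⁴ kW/acre × 1000 W/kW ÷ 4046.86 m²/acre = 5559.87 W/m²
5559.87 W/m² × 0.836127 m²/yd² = 4648.76 W/yd²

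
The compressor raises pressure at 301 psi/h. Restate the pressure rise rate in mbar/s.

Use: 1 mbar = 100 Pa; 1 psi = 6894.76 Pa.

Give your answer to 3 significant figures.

301 psi/h × 6894.76 Pa/psi ÷ 3600 s/h = 576.479 Pa/s
576.479 Pa/s ÷ 100 Pa/mbar = 5.76479 mbar/s

5.76 mbar/s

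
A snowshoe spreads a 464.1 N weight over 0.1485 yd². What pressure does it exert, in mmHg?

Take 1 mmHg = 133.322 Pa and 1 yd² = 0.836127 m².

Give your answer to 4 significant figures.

28.04 mmHg

0.1485 yd² × 0.836127 → 0.124165 m²
P = F / A = 464.1 N / 0.124165 m² = 3737.77 Pa
3737.77 Pa ÷ (133.322 Pa/mmHg) = 28.0357 mmHg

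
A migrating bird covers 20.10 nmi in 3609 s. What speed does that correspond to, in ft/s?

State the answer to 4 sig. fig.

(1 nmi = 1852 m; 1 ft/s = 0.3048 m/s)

20.10 nmi × 1852 = 37225.2 m
v = d / t = 37225.2 m / 3609 s = 10.3145 m/s
10.3145 m/s ÷ (0.3048 m/s/ft/s) = 33.8402 ft/s

33.84 ft/s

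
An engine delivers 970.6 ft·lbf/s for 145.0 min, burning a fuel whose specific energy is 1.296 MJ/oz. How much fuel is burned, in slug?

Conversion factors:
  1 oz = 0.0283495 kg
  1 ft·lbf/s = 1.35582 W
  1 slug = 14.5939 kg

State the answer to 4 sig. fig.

0.01716 slug

970.6 ft·lbf/s → 1315.96 W
145.0 min → 8700 s
E = P × t = 1315.96 × 8700 = 1.14489×10⁷ J
1.296 MJ/oz → 4.57151×10⁷ J/kg
m = E / e_s = 1.14489×10⁷ / 4.57151×10⁷ = 0.25044 kg
In slug: 0.25044 / 14.5939 = 0.0171606 slug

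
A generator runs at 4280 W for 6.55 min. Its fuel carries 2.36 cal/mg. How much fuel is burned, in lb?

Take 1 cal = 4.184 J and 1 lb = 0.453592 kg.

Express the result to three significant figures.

0.376 lb

6.55 min → 393 s
E = P × t = 4280 × 393 = 1.68204×10⁶ J
2.36 cal/mg → 9.87424×10⁶ J/kg
m = E / e_s = 1.68204×10⁶ / 9.87424×10⁶ = 0.170346 kg
In lb: 0.170346 / 0.453592 = 0.375549 lb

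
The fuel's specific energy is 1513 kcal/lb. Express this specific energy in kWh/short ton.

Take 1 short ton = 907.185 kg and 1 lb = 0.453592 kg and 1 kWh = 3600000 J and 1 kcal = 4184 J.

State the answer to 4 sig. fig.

1513 kcal/lb × 4184 J/kcal ÷ 0.453592 kg/lb = 1.39561×10⁷ J/kg
1.39561×10⁷ J/kg ÷ 3600000 J/kWh × 907.185 kg/short ton = 3516.88 kWh/short ton

3517 kWh/short ton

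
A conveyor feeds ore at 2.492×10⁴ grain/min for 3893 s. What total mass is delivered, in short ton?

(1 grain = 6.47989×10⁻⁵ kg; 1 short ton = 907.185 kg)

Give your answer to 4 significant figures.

2.492×10⁴ grain/min → 0.0269131 kg/s
m = ṁ × t = 0.0269131 × 3893 = 104.773 kg
In short ton: 104.773 / 907.185 = 0.115492 short ton

0.1155 short ton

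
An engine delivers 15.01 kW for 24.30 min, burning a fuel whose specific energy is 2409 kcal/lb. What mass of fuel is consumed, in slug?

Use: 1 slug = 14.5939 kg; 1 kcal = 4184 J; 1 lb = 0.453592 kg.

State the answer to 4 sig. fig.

15.01 kW → 15010 W
24.30 min → 1458 s
E = P × t = 15010 × 1458 = 2.18846×10⁷ J
2409 kcal/lb → 2.2221×10⁷ J/kg
m = E / e_s = 2.18846×10⁷ / 2.2221×10⁷ = 0.984861 kg
In slug: 0.984861 / 14.5939 = 0.0674844 slug

0.06748 slug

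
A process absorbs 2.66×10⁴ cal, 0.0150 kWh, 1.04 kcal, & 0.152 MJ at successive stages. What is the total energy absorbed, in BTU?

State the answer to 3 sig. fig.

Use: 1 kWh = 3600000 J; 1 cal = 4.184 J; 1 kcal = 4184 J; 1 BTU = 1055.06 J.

305 BTU

2.66×10⁴ cal × 4.184 → 111294 J
0.0150 kWh × 3600000 → 54000 J
1.04 kcal × 4184 → 4351.36 J
0.152 MJ × 1000000 → 152000 J
Combined: 111294 + 54000 + 4351.36 + 152000 = 321645 J
In BTU: 321645 / 1055.06 = 304.859 BTU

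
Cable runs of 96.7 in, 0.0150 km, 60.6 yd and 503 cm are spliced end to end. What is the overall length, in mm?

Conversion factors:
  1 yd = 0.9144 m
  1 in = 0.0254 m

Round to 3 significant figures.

96.7 in × 0.0254 = 2.45618 m
0.0150 km × 1000 = 15 m
60.6 yd × 0.9144 = 55.4126 m
503 cm × 0.01 = 5.03 m
Combined: 2.45618 + 15 + 55.4126 + 5.03 = 77.8988 m
In mm: 77.8988 / 0.001 = 77898.8 mm

7.79×10⁴ mm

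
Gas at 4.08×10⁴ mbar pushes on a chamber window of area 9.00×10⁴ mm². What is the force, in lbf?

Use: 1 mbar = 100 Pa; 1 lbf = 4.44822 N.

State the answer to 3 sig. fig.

4.08×10⁴ mbar × 100 → 4.08×10⁶ Pa
9.00×10⁴ mm² × 10⁻⁶ → 0.09 m²
F = P × A = 4.08×10⁶ Pa × 0.09 m² = 367200 N
367200 N ÷ (4.44822 N/lbf) = 82549.9 lbf

8.25×10⁴ lbf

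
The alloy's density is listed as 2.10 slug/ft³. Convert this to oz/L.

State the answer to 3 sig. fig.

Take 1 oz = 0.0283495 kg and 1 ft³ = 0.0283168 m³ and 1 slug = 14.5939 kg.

38.2 oz/L

2.10 slug/ft³ × 14.5939 kg/slug ÷ 0.0283168 m³/ft³ = 1082.3 kg/m³
1082.3 kg/m³ ÷ 0.0283495 kg/oz × 0.001 m³/L = 38.177 oz/L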